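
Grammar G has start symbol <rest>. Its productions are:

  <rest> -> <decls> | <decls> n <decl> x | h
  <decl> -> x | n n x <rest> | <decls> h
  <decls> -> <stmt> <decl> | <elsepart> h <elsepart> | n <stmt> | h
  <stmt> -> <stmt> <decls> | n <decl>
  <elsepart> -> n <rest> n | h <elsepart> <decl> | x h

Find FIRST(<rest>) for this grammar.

From <rest> -> <decls>: add FIRST(<decls>) = { h, n, x }.
From <rest> -> <decls> n <decl> x: add FIRST(<decls>) = { h, n, x }.
<rest> -> h contributes {h}.
Union: FIRST(<rest>) = { h, n, x }.

{ h, n, x }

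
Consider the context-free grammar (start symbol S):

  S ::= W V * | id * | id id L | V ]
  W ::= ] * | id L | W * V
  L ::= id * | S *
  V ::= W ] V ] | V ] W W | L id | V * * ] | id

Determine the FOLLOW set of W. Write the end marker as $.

In S ::= W V *: add FIRST(V *) = { ], id }.
In W ::= W * V: add FIRST(* V) = { * }.
In V ::= W ] V ]: add FIRST(] V ]) = { ] }.
In V ::= V ] W W: add FIRST(W) = { ], id }.
In V ::= V ] W W: W is at the end, add FOLLOW(V) = { *, ], id }.
Union: FOLLOW(W) = { *, ], id }.

{ *, ], id }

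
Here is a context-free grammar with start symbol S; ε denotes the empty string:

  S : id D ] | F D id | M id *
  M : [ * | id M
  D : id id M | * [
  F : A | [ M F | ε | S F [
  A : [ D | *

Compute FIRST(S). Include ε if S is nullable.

{ *, [, id }

S : id D ] contributes {id}.
From S : F D id: F nullable, take FIRST(F) ∪ FIRST(D) = { *, [, id }.
From S : M id *: add FIRST(M) = { [, id }.
Union: FIRST(S) = { *, [, id }.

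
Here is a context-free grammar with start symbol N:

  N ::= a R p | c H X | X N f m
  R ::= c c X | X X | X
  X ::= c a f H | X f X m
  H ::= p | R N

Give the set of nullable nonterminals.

No nonterminal has an empty production or an RHS whose symbols are all nullable.

{ } (none)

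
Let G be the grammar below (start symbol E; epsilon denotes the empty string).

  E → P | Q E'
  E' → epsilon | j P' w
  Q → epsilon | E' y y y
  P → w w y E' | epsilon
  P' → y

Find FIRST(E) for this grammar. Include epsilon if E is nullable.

From E → P: add FIRST(P) = { w, epsilon } (including epsilon since P is nullable).
From E → Q E': Q, E' nullable, take FIRST(Q) ∪ FIRST(E') = { j, y }; also epsilon since the whole RHS is nullable.
Union: FIRST(E) = { j, w, y, epsilon }.

{ j, w, y, epsilon }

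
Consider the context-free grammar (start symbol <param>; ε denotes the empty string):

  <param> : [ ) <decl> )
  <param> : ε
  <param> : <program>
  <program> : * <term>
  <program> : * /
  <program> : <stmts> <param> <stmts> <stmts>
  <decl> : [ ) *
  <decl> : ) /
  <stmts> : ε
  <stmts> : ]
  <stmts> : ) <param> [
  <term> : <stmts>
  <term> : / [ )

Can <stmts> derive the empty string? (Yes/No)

Yes

<stmts> has an ε-production, so <stmts> ⇒ ε.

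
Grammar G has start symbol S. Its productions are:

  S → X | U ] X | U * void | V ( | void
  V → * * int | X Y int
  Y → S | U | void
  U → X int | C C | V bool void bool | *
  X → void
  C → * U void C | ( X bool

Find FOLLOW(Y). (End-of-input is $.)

{ int }

In V → X Y int: add FIRST(int) = { int }.
Union: FOLLOW(Y) = { int }.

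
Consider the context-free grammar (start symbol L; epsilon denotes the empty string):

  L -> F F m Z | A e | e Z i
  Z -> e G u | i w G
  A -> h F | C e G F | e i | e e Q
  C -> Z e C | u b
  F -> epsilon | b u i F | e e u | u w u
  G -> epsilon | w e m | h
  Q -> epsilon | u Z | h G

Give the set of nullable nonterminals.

Directly nullable (have an epsilon-production): F, G, Q.
No other nonterminal has a production whose RHS symbols are all nullable.

{ F, G, Q }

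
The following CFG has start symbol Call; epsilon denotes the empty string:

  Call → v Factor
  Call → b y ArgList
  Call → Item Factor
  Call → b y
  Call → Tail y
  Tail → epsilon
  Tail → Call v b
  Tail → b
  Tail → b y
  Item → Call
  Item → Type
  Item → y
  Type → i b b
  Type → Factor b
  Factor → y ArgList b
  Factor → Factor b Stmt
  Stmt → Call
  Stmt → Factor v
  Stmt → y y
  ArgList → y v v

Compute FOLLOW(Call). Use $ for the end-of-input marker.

{ $, b, v, y }

Call is the start symbol, so $ ∈ FOLLOW(Call).
In Tail → Call v b: add FIRST(v b) = { v }.
In Item → Call: Call is at the end, add FOLLOW(Item) = { y }.
In Stmt → Call: Call is at the end, add FOLLOW(Stmt) = { $, b, v, y }.
Union: FOLLOW(Call) = { $, b, v, y }.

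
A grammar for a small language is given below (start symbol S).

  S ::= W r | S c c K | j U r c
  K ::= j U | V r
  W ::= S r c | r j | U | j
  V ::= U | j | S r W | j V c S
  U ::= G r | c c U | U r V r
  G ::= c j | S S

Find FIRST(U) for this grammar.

{ c, j, r }

From U ::= G r: add FIRST(G) = { c, j, r }.
U ::= c c U contributes {c}.
From U ::= U r V r: add FIRST(U) = { c, j, r }.
Union: FIRST(U) = { c, j, r }.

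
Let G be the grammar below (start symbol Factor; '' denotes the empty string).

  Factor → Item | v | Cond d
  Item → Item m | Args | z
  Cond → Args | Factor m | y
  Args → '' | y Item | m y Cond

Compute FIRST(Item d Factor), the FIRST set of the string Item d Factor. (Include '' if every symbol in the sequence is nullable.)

{ d, m, y, z }

Add FIRST(Item)\{''} = { m, y, z }; Item is nullable, continue.
d is a terminal; add {d} and stop.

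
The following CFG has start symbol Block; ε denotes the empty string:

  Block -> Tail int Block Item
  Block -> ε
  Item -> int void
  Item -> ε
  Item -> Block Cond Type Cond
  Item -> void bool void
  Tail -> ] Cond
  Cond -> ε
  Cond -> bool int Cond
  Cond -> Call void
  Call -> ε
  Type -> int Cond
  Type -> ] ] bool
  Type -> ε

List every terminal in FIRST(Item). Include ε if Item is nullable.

Item -> int void contributes {int}.
Item -> ε contributes ε.
From Item -> Block Cond Type Cond: Block, Cond, Type, Cond nullable, take FIRST(Block) ∪ FIRST(Cond) ∪ FIRST(Type) ∪ FIRST(Cond) = { ], bool, int, void }; also ε since the whole RHS is nullable.
Item -> void bool void contributes {void}.
Union: FIRST(Item) = { ], bool, int, void, ε }.

{ ], bool, int, void, ε }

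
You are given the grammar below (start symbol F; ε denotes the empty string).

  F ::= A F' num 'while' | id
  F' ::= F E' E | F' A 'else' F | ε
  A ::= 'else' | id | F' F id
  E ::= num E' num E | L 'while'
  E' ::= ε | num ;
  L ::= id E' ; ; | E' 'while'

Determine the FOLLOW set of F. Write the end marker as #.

F is the start symbol, so # ∈ FOLLOW(F).
In F' ::= F E' E: add FIRST(E' E) = { 'while', id, num }.
In F' ::= F' A 'else' F: F is at the end, add FOLLOW(F') = { 'else', id, num }.
In A ::= F' F id: add FIRST(id) = { id }.
Union: FOLLOW(F) = { #, 'else', 'while', id, num }.

{ #, 'else', 'while', id, num }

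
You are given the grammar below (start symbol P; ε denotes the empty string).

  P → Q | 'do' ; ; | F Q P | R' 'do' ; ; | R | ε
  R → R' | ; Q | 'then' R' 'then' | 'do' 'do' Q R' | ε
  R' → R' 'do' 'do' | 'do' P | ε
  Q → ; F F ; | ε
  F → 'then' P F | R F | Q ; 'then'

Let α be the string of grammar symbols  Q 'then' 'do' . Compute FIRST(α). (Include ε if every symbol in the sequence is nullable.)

Add FIRST(Q)\{ε} = { ; }; Q is nullable, continue.
'then' is a terminal; add {'then'} and stop.

{ 'then', ; }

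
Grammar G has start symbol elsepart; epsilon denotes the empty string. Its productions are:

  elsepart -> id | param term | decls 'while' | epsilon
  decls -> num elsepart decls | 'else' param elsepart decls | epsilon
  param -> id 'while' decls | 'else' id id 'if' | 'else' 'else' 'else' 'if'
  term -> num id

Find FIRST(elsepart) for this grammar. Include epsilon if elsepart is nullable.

elsepart -> id contributes {id}.
From elsepart -> param term: add FIRST(param) = { 'else', id }.
From elsepart -> decls 'while': decls nullable, take FIRST(decls) ∪ {'while'} = { 'else', 'while', num }.
elsepart -> epsilon contributes epsilon.
Union: FIRST(elsepart) = { 'else', 'while', id, num, epsilon }.

{ 'else', 'while', id, num, epsilon }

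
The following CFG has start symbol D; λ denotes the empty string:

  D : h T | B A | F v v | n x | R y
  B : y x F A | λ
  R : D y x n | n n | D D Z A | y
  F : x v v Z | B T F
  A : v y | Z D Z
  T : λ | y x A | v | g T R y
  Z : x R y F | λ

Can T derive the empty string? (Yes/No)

T has an λ-production, so T ⇒ λ.

Yes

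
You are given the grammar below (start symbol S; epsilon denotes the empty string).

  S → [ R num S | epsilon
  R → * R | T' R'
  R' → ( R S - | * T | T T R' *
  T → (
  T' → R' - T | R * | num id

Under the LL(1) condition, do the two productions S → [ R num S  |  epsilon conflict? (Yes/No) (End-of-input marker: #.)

FIRST([ R num S) = { [ } and FIRST(epsilon) = { epsilon }.
The second is nullable but FOLLOW(S) = { #, - } is disjoint from FIRST of the first.

No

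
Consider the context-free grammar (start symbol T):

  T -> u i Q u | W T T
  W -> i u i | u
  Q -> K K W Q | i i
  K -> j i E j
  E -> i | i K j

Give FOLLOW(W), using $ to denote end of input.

In T -> W T T: add FIRST(T T) = { i, u }.
In Q -> K K W Q: add FIRST(Q) = { i, j }.
Union: FOLLOW(W) = { i, j, u }.

{ i, j, u }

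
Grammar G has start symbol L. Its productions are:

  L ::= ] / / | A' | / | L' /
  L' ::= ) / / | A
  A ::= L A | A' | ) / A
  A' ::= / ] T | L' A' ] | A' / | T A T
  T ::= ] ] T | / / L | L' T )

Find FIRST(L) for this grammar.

L ::= ] / / contributes {]}.
From L ::= A': add FIRST(A') = { ), /, ] }.
L ::= / contributes {/}.
From L ::= L' /: add FIRST(L') = { ), /, ] }.
Union: FIRST(L) = { ), /, ] }.

{ ), /, ] }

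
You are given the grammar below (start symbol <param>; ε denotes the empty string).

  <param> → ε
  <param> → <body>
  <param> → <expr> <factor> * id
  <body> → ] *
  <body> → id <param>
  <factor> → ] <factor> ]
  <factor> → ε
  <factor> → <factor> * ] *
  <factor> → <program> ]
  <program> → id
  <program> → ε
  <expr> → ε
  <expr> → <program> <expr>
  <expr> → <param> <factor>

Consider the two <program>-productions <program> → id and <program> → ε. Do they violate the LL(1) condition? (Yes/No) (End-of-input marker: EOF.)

FIRST(id) = { id } and FIRST(ε) = { ε }.
The second alternative is nullable and FOLLOW(<program>) = { *, ], id } shares id with FIRST of the first — conflict.

Yes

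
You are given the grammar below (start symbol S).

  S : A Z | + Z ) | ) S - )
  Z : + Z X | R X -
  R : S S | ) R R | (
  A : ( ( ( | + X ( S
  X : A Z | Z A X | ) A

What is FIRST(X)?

{ (, ), + }

From X : A Z: add FIRST(A) = { (, + }.
From X : Z A X: add FIRST(Z) = { (, ), + }.
X : ) A contributes {)}.
Union: FIRST(X) = { (, ), + }.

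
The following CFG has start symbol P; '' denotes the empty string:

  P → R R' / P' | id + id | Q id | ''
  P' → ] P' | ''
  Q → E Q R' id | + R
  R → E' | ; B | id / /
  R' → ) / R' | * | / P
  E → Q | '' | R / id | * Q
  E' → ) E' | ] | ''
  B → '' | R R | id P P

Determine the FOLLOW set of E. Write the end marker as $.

{ ), *, +, /, ;, ], id }

In Q → E Q R' id: add FIRST(Q R' id) = { ), *, +, /, ;, ], id }.
Union: FOLLOW(E) = { ), *, +, /, ;, ], id }.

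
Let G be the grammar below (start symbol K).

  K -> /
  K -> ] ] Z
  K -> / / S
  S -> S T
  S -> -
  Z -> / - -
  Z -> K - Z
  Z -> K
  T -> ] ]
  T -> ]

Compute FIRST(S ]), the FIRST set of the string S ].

{ - }

Add FIRST(S) = { - }; S is not nullable, stop.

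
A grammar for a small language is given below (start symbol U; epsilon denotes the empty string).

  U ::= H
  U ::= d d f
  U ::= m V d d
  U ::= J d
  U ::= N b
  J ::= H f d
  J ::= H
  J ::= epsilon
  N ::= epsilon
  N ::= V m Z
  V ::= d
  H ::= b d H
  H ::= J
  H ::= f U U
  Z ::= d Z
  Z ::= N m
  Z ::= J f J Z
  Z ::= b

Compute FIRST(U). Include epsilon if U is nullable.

{ b, d, f, m, epsilon }

From U ::= H: add FIRST(H) = { b, f, epsilon } (including epsilon since H is nullable).
U ::= d d f contributes {d}.
U ::= m V d d contributes {m}.
From U ::= J d: J nullable, take FIRST(J) ∪ {d} = { b, d, f }.
From U ::= N b: N nullable, take FIRST(N) ∪ {b} = { b, d }.
Union: FIRST(U) = { b, d, f, m, epsilon }.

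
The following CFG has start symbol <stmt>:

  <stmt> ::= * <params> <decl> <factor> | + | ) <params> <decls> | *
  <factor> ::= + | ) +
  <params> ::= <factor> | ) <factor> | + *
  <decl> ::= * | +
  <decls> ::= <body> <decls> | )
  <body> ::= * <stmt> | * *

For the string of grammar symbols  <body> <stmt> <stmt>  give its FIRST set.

{ * }

Add FIRST(<body>) = { * }; <body> is not nullable, stop.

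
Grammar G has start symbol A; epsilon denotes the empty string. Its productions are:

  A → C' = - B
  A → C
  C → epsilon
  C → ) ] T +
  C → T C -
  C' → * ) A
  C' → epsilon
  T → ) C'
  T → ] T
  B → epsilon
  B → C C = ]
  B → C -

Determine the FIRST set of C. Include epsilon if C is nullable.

{ ), ], epsilon }

C → epsilon contributes epsilon.
C → ) ] T + contributes {)}.
From C → T C -: add FIRST(T) = { ), ] }.
Union: FIRST(C) = { ), ], epsilon }.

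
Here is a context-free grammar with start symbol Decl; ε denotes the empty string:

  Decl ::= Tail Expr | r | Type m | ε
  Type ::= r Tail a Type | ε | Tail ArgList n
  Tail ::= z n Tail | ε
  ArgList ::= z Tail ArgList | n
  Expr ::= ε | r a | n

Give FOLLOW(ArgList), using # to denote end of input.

{ n }

In Type ::= Tail ArgList n: add FIRST(n) = { n }.
In ArgList ::= z Tail ArgList: ArgList is at the end, add FOLLOW(ArgList) = { n }.
Union: FOLLOW(ArgList) = { n }.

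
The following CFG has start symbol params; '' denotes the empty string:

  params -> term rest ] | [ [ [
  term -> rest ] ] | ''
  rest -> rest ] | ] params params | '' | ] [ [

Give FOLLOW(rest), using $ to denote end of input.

{ ] }

In params -> term rest ]: add FIRST(]) = { ] }.
In term -> rest ] ]: add FIRST(] ]) = { ] }.
In rest -> rest ]: add FIRST(]) = { ] }.
Union: FOLLOW(rest) = { ] }.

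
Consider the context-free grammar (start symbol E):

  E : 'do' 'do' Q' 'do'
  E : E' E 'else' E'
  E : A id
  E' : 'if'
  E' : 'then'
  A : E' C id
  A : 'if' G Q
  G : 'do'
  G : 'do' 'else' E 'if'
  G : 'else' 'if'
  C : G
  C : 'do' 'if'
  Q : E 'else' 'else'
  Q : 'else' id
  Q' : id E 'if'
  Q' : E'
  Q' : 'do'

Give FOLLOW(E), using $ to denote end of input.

E is the start symbol, so $ ∈ FOLLOW(E).
In E : E' E 'else' E': add FIRST('else' E') = { 'else' }.
In G : 'do' 'else' E 'if': add FIRST('if') = { 'if' }.
In Q : E 'else' 'else': add FIRST('else' 'else') = { 'else' }.
In Q' : id E 'if': add FIRST('if') = { 'if' }.
Union: FOLLOW(E) = { $, 'else', 'if' }.

{ $, 'else', 'if' }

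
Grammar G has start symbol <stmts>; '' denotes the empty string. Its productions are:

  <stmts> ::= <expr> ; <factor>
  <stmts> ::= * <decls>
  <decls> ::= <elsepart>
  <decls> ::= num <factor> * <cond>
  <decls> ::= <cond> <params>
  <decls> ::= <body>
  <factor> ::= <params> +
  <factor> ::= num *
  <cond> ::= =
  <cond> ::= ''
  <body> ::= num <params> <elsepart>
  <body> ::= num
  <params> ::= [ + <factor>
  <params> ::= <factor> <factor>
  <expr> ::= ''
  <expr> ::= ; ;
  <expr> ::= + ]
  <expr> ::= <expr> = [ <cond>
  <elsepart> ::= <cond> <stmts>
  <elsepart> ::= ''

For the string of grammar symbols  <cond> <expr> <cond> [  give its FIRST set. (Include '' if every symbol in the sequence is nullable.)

Add FIRST(<cond>)\{''} = { = }; <cond> is nullable, continue.
Add FIRST(<expr>)\{''} = { +, ;, = }; <expr> is nullable, continue.
Add FIRST(<cond>)\{''} = { = }; <cond> is nullable, continue.
[ is a terminal; add {[} and stop.

{ +, ;, =, [ }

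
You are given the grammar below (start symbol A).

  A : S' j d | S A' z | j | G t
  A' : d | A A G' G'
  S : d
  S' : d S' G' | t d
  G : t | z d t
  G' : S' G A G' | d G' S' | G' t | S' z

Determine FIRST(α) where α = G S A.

Add FIRST(G) = { t, z }; G is not nullable, stop.

{ t, z }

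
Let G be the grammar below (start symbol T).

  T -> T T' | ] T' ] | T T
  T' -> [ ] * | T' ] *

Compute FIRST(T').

T' -> [ ] * contributes {[}.
From T' -> T' ] *: add FIRST(T') = { [ }.
Union: FIRST(T') = { [ }.

{ [ }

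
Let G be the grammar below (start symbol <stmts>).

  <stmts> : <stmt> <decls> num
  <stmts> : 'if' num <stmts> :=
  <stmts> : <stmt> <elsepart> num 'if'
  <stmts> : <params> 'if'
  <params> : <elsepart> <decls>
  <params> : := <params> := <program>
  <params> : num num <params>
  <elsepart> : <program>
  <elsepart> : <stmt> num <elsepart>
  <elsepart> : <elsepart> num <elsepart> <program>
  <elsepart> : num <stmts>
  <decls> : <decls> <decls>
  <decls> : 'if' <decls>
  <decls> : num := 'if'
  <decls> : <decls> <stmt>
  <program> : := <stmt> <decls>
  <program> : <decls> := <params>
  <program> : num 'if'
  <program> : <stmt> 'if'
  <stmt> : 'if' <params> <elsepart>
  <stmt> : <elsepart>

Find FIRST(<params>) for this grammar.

{ 'if', :=, num }

From <params> : <elsepart> <decls>: add FIRST(<elsepart>) = { 'if', :=, num }.
<params> : := <params> := <program> contributes {:=}.
<params> : num num <params> contributes {num}.
Union: FIRST(<params>) = { 'if', :=, num }.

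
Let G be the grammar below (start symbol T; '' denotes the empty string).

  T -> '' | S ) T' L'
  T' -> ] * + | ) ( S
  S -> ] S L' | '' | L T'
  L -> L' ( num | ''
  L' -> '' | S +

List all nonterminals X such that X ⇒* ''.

Directly nullable (have an ''-production): T, S, L, L'.
No other nonterminal has a production whose RHS symbols are all nullable.

{ L, L', S, T }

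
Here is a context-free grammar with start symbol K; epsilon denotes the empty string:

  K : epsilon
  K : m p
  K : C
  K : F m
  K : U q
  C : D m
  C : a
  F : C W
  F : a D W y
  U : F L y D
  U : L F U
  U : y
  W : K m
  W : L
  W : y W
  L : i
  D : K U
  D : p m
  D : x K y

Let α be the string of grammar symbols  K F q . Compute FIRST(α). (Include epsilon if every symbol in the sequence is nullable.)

{ a, i, m, p, x, y }

Add FIRST(K)\{epsilon} = { a, i, m, p, x, y }; K is nullable, continue.
Add FIRST(F) = { a, i, m, p, x, y }; F is not nullable, stop.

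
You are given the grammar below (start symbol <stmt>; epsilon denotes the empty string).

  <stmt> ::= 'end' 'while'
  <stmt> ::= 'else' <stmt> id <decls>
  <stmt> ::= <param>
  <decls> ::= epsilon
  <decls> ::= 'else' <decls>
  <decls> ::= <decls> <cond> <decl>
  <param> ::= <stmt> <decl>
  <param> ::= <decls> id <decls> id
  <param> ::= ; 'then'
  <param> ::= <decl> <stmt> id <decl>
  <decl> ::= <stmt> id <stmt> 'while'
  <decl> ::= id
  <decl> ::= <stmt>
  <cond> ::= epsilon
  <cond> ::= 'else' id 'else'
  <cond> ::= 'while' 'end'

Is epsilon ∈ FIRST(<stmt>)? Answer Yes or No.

Nullable nonterminals: <cond>, <decls>.
No production of <stmt> has an RHS whose symbols are all nullable, so <stmt> is not nullable.

No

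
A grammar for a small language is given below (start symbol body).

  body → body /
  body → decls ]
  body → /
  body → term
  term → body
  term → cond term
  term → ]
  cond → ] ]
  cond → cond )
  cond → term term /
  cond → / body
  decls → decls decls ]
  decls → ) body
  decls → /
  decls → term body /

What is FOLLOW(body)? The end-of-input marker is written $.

{ $, ), /, ] }

body is the start symbol, so $ ∈ FOLLOW(body).
In body → body /: add FIRST(/) = { / }.
In term → body: body is at the end, add FOLLOW(term) = { $, ), /, ] }.
In cond → / body: body is at the end, add FOLLOW(cond) = { ), /, ] }.
In decls → ) body: body is at the end, add FOLLOW(decls) = { ), /, ] }.
In decls → term body /: add FIRST(/) = { / }.
Union: FOLLOW(body) = { $, ), /, ] }.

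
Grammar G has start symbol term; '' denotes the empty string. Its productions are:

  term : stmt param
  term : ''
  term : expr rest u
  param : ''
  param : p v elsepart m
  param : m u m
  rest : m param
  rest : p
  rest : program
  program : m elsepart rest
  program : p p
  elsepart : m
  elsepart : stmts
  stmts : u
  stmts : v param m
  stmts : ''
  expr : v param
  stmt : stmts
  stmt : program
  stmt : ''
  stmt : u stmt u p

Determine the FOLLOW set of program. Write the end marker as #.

In rest : program: program is at the end, add FOLLOW(rest) = { #, m, p, u }.
In stmt : program: program is at the end, add FOLLOW(stmt) = { #, m, p, u }.
Union: FOLLOW(program) = { #, m, p, u }.

{ #, m, p, u }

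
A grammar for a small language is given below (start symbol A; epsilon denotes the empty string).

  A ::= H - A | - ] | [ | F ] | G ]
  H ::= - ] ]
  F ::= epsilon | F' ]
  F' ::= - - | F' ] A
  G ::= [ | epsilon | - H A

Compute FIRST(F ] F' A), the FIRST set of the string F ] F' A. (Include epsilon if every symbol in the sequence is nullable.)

{ -, ] }

Add FIRST(F)\{epsilon} = { - }; F is nullable, continue.
] is a terminal; add {]} and stop.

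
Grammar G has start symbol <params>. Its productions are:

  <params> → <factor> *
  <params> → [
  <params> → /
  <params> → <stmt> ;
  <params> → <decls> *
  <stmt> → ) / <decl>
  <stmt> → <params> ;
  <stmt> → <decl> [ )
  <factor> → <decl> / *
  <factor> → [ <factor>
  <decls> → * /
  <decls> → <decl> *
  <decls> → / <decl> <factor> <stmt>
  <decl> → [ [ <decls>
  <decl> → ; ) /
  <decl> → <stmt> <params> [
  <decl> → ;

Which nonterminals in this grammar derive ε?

{ } (none)

No nonterminal has an empty production or an RHS whose symbols are all nullable.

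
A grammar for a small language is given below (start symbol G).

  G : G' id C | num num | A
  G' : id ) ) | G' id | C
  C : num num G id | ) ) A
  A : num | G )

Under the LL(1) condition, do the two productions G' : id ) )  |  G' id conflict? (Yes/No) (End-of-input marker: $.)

FIRST(id ) )) = { id } and FIRST(G' id) = { ), id, num }.
Both contain id, so the two alternatives are not disjoint — LL(1) conflict.

Yes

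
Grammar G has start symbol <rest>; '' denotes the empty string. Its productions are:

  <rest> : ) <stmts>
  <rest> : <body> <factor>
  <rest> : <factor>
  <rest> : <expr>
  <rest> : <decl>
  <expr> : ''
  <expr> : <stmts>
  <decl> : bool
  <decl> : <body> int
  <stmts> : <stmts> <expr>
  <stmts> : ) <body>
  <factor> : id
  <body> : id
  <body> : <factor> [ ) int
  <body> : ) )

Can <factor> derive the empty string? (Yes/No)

Nullable nonterminals: <expr>, <rest>.
No production of <factor> has an RHS whose symbols are all nullable, so <factor> is not nullable.

No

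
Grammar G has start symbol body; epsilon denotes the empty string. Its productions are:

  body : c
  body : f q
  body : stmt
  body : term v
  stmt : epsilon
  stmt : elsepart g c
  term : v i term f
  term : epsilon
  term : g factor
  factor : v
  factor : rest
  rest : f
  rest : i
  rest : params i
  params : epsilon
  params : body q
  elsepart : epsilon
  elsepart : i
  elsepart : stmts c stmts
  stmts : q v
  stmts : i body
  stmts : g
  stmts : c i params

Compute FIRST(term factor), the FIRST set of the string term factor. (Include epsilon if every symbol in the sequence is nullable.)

Add FIRST(term)\{epsilon} = { g, v }; term is nullable, continue.
Add FIRST(factor) = { c, f, g, i, q, v }; factor is not nullable, stop.

{ c, f, g, i, q, v }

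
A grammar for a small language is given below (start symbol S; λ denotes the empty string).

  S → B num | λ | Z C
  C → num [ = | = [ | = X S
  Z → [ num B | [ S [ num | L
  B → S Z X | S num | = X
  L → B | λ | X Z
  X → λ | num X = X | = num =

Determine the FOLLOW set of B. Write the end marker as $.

{ =, num }

In S → B num: add FIRST(num) = { num }.
In Z → [ num B: B is at the end, add FOLLOW(Z) = { =, num }.
In L → B: B is at the end, add FOLLOW(L) = { =, num }.
Union: FOLLOW(B) = { =, num }.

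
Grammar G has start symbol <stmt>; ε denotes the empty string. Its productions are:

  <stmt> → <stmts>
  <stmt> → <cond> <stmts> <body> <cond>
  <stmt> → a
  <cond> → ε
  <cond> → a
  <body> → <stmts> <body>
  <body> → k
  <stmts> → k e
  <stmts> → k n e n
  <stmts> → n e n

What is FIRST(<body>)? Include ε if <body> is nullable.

{ k, n }

From <body> → <stmts> <body>: add FIRST(<stmts>) = { k, n }.
<body> → k contributes {k}.
Union: FIRST(<body>) = { k, n }.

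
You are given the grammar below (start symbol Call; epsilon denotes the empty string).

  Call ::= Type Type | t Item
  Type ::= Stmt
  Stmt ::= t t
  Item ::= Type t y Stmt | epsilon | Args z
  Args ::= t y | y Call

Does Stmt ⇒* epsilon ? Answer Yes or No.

No

Nullable nonterminals: Item.
No production of Stmt has an RHS whose symbols are all nullable, so Stmt is not nullable.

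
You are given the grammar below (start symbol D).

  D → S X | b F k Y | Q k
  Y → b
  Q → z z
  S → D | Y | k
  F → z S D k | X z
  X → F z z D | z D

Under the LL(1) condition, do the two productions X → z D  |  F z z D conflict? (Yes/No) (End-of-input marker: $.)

FIRST(z D) = { z } and FIRST(F z z D) = { z }.
Both contain z, so the two alternatives are not disjoint — LL(1) conflict.

Yes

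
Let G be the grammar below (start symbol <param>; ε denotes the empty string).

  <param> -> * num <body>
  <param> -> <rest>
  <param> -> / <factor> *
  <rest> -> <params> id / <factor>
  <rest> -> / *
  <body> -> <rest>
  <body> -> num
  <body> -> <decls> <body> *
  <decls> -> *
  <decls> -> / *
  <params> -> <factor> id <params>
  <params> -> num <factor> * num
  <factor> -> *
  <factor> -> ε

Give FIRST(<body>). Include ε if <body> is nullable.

{ *, /, id, num }

From <body> -> <rest>: add FIRST(<rest>) = { *, /, id, num }.
<body> -> num contributes {num}.
From <body> -> <decls> <body> *: add FIRST(<decls>) = { *, / }.
Union: FIRST(<body>) = { *, /, id, num }.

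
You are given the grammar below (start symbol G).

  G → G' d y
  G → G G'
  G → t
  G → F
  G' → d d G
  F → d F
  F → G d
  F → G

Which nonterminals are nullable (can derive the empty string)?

{ } (none)

No nonterminal has an empty production or an RHS whose symbols are all nullable.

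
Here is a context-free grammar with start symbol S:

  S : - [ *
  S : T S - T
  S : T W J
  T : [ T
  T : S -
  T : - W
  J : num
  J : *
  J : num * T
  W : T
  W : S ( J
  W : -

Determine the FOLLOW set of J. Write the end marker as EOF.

In S : T W J: J is at the end, add FOLLOW(S) = { EOF, (, - }.
In W : S ( J: J is at the end, add FOLLOW(W) = { EOF, (, *, -, [, num }.
Union: FOLLOW(J) = { EOF, (, *, -, [, num }.

{ EOF, (, *, -, [, num }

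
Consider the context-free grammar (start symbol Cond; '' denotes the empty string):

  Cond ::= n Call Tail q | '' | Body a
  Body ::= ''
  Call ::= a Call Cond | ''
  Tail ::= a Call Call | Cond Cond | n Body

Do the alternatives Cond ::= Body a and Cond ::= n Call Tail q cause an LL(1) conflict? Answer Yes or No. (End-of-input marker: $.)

FIRST(Body a) = { a } and FIRST(n Call Tail q) = { n }.
The FIRST sets are disjoint and neither alternative is nullable — no conflict.

No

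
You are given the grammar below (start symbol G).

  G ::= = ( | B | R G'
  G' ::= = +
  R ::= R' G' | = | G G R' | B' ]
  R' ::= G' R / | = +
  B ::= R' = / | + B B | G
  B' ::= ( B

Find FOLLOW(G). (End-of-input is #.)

{ #, (, +, =, ] }

G is the start symbol, so # ∈ FOLLOW(G).
In R ::= G G R': add FIRST(G R') = { (, +, = }.
In R ::= G G R': add FIRST(R') = { = }.
In B ::= G: G is at the end, add FOLLOW(B) = { #, (, +, =, ] }.
Union: FOLLOW(G) = { #, (, +, =, ] }.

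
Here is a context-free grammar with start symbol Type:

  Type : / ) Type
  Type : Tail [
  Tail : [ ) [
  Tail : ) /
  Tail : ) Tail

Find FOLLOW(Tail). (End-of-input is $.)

In Type : Tail [: add FIRST([) = { [ }.
In Tail : ) Tail: Tail is at the end, add FOLLOW(Tail) = { [ }.
Union: FOLLOW(Tail) = { [ }.

{ [ }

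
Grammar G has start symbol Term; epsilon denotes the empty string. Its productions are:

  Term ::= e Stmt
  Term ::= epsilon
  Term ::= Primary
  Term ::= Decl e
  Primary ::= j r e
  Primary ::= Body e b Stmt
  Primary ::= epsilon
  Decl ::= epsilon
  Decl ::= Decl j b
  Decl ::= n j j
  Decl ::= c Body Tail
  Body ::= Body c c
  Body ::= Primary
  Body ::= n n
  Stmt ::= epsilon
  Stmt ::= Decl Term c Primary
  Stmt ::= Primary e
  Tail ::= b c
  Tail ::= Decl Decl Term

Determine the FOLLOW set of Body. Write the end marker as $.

{ b, c, e, j, n }

In Primary ::= Body e b Stmt: add FIRST(e b Stmt) = { e }.
In Decl ::= c Body Tail: add FIRST(Tail)\{epsilon} = { b, c, e, j, n }.
  Since Tail is nullable, also add FOLLOW(Decl) = { c, e, j, n }.
In Body ::= Body c c: add FIRST(c c) = { c }.
Union: FOLLOW(Body) = { b, c, e, j, n }.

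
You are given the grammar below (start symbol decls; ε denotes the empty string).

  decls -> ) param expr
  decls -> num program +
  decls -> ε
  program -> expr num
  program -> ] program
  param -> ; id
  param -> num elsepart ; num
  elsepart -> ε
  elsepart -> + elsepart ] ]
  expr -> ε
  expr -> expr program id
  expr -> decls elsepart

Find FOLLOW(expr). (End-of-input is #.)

In decls -> ) param expr: expr is at the end, add FOLLOW(decls) = { #, ), +, ], num }.
In program -> expr num: add FIRST(num) = { num }.
In expr -> expr program id: add FIRST(program id) = { ), +, ], num }.
Union: FOLLOW(expr) = { #, ), +, ], num }.

{ #, ), +, ], num }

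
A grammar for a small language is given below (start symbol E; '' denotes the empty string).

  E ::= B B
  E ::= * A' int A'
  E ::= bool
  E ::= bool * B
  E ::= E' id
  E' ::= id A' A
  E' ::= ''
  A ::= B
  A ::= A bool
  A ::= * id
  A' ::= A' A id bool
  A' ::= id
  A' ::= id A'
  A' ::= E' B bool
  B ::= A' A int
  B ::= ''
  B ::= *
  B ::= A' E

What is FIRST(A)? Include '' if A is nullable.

{ *, bool, id, '' }

From A ::= B: add FIRST(B) = { *, bool, id, '' } (including '' since B is nullable).
From A ::= A bool: A nullable, take FIRST(A) ∪ {bool} = { *, bool, id }.
A ::= * id contributes {*}.
Union: FIRST(A) = { *, bool, id, '' }.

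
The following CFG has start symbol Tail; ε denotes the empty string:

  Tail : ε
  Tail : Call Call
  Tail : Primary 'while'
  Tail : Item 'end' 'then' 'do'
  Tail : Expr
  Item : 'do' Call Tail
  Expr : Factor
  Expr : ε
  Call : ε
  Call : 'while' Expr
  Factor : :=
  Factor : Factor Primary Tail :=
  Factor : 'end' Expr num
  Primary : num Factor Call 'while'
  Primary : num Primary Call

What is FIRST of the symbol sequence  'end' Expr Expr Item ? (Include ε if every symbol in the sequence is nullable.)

{ 'end' }

'end' is a terminal; add {'end'} and stop.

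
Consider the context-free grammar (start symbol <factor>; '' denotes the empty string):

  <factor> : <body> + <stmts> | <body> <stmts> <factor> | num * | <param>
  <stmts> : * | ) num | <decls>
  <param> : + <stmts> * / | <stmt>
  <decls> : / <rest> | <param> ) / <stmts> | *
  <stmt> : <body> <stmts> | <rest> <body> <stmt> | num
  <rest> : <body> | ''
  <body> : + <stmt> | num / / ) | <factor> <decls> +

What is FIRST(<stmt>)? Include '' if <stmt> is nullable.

From <stmt> : <body> <stmts>: add FIRST(<body>) = { +, num }.
From <stmt> : <rest> <body> <stmt>: <rest> nullable, take FIRST(<rest>) ∪ FIRST(<body>) = { +, num }.
<stmt> : num contributes {num}.
Union: FIRST(<stmt>) = { +, num }.

{ +, num }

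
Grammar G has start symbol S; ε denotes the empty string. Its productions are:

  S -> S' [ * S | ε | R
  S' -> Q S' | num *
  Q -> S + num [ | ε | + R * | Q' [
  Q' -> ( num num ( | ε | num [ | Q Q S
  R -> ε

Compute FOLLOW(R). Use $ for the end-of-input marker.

In S -> R: R is at the end, add FOLLOW(S) = { $, +, [ }.
In Q -> + R *: add FIRST(*) = { * }.
Union: FOLLOW(R) = { $, *, +, [ }.

{ $, *, +, [ }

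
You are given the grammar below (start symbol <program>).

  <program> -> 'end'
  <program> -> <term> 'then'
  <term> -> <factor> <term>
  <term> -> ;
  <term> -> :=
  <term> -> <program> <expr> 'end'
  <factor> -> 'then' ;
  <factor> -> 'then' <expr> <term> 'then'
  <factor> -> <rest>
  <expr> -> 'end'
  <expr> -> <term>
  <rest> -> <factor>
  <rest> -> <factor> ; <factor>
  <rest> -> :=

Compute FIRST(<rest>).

From <rest> -> <factor>: add FIRST(<factor>) = { 'then', := }.
From <rest> -> <factor> ; <factor>: add FIRST(<factor>) = { 'then', := }.
<rest> -> := contributes {:=}.
Union: FIRST(<rest>) = { 'then', := }.

{ 'then', := }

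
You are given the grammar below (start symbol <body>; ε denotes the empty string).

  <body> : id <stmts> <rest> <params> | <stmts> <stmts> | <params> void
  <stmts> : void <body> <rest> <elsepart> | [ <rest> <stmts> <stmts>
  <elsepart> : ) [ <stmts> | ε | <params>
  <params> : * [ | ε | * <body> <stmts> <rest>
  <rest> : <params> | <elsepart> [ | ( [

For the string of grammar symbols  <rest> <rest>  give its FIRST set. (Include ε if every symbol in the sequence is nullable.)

Add FIRST(<rest>)\{ε} = { (, ), *, [ }; <rest> is nullable, continue.
Add FIRST(<rest>)\{ε} = { (, ), *, [ }; <rest> is nullable, continue.
Every symbol is nullable, so include ε.

{ (, ), *, [, ε }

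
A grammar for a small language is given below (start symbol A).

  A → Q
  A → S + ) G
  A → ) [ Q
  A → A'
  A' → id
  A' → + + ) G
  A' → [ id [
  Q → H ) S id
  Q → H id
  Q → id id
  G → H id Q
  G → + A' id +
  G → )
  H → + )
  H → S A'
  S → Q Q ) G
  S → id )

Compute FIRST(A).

From A → Q: add FIRST(Q) = { +, id }.
From A → S + ) G: add FIRST(S) = { +, id }.
A → ) [ Q contributes {)}.
From A → A': add FIRST(A') = { +, [, id }.
Union: FIRST(A) = { ), +, [, id }.

{ ), +, [, id }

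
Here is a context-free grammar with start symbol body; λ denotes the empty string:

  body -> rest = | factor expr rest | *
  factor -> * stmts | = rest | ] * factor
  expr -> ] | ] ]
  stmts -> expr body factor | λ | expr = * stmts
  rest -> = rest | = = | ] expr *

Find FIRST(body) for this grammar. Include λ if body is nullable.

From body -> rest =: add FIRST(rest) = { =, ] }.
From body -> factor expr rest: add FIRST(factor) = { *, =, ] }.
body -> * contributes {*}.
Union: FIRST(body) = { *, =, ] }.

{ *, =, ] }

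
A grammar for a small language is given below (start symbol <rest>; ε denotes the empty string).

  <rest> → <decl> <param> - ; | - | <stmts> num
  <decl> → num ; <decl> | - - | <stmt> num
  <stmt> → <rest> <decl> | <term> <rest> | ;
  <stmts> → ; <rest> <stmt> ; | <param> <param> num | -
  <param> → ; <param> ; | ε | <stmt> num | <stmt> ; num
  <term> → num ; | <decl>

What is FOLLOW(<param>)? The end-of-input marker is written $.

In <rest> → <decl> <param> - ;: add FIRST(- ;) = { - }.
In <stmts> → <param> <param> num: add FIRST(<param> num) = { -, ;, num }.
In <stmts> → <param> <param> num: add FIRST(num) = { num }.
In <param> → ; <param> ;: add FIRST(;) = { ; }.
Union: FOLLOW(<param>) = { -, ;, num }.

{ -, ;, num }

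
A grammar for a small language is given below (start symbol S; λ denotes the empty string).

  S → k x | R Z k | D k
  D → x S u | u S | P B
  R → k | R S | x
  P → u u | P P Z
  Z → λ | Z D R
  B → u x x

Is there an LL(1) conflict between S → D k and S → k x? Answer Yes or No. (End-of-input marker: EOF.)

FIRST(D k) = { u, x } and FIRST(k x) = { k }.
The FIRST sets are disjoint and neither alternative is nullable — no conflict.

No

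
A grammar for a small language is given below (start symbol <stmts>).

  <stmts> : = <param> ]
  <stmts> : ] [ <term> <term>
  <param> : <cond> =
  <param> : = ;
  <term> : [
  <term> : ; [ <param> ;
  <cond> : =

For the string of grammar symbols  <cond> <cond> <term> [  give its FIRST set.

Add FIRST(<cond>) = { = }; <cond> is not nullable, stop.

{ = }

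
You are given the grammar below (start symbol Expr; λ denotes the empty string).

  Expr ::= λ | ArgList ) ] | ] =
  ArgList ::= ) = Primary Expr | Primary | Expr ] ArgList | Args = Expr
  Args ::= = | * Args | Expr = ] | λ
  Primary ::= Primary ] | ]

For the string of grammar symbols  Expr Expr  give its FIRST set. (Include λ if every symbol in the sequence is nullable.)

{ ), *, =, ], λ }

Add FIRST(Expr)\{λ} = { ), *, =, ] }; Expr is nullable, continue.
Add FIRST(Expr)\{λ} = { ), *, =, ] }; Expr is nullable, continue.
Every symbol is nullable, so include λ.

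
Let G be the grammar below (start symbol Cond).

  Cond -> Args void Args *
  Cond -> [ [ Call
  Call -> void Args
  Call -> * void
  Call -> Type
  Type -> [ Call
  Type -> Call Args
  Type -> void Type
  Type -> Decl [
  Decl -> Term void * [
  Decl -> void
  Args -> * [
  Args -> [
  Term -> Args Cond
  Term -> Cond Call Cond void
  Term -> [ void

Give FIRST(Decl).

{ *, [, void }

From Decl -> Term void * [: add FIRST(Term) = { *, [ }.
Decl -> void contributes {void}.
Union: FIRST(Decl) = { *, [, void }.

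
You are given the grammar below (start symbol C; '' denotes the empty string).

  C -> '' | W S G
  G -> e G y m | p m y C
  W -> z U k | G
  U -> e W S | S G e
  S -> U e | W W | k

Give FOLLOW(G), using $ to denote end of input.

{ $, e, k, p, y, z }

In C -> W S G: G is at the end, add FOLLOW(C) = { $, e, k, p, y, z }.
In G -> e G y m: add FIRST(y m) = { y }.
In W -> G: G is at the end, add FOLLOW(W) = { e, k, p, z }.
In U -> S G e: add FIRST(e) = { e }.
Union: FOLLOW(G) = { $, e, k, p, y, z }.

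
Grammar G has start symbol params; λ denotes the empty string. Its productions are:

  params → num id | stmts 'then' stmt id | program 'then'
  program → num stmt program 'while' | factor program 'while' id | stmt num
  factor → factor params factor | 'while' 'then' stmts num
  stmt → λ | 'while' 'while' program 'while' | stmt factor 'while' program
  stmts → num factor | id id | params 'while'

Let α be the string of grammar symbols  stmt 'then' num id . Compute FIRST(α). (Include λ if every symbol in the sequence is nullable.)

{ 'then', 'while' }

Add FIRST(stmt)\{λ} = { 'while' }; stmt is nullable, continue.
'then' is a terminal; add {'then'} and stop.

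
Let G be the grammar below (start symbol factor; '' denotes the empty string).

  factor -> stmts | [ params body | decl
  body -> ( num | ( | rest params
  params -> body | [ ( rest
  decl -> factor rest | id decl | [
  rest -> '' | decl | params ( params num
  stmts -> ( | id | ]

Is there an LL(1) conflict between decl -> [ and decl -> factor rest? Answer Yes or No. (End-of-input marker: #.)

Yes

FIRST([) = { [ } and FIRST(factor rest) = { (, [, ], id }.
Both contain [, so the two alternatives are not disjoint — LL(1) conflict.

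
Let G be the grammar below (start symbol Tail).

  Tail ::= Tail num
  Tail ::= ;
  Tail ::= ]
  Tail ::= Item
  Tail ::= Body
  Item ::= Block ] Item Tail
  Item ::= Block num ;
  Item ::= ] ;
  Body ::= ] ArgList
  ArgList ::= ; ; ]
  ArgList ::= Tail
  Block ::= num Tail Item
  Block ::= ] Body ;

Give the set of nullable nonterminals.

{ } (none)

No nonterminal has an empty production or an RHS whose symbols are all nullable.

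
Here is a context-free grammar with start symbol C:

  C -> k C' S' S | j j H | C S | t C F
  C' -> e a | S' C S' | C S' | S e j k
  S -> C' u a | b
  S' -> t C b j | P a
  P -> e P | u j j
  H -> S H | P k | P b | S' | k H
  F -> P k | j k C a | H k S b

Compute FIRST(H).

{ b, e, j, k, t, u }

From H -> S H: add FIRST(S) = { b, e, j, k, t, u }.
From H -> P k: add FIRST(P) = { e, u }.
From H -> P b: add FIRST(P) = { e, u }.
From H -> S': add FIRST(S') = { e, t, u }.
H -> k H contributes {k}.
Union: FIRST(H) = { b, e, j, k, t, u }.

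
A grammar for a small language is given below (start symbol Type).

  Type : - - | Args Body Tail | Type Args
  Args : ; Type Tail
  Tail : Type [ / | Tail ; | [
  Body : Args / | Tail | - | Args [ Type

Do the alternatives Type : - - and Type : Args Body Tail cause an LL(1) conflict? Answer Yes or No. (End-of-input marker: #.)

No

FIRST(- -) = { - } and FIRST(Args Body Tail) = { ; }.
The FIRST sets are disjoint and neither alternative is nullable — no conflict.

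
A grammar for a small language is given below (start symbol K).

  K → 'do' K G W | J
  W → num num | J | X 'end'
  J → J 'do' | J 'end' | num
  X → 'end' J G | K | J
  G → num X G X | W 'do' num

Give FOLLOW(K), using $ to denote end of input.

K is the start symbol, so $ ∈ FOLLOW(K).
In K → 'do' K G W: add FIRST(G W) = { 'do', 'end', num }.
In X → K: K is at the end, add FOLLOW(X) = { 'do', 'end', num }.
Union: FOLLOW(K) = { $, 'do', 'end', num }.

{ $, 'do', 'end', num }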